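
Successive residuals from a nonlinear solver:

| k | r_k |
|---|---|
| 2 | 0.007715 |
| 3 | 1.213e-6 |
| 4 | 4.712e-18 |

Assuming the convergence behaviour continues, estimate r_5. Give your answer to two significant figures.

First estimate the order: p ≈ ln(r_4/r_3) / ln(r_3/r_2) = ln(4.712e-18/1.213e-6)/ln(1.213e-6/0.007715) = ln(3.88458e-12)/ln(0.000157226) ≈ 3.0001.
Then r_5 ≈ r_4·(r_4/r_3)^p = 4.712e-18·(3.88458e-12)^3.0001 = 4.712e-18·5.84644e-35 ≈ 2.755e-52.

2.8e-52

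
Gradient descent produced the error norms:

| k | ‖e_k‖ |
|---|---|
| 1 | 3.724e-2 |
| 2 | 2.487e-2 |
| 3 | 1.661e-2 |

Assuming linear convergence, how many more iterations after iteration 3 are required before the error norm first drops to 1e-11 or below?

Rate ρ ≈ ‖e_3‖/‖e_2‖ = 1.661e-2/2.487e-2 = 0.6679.
After j more steps, ‖e_{3+j}‖ ≈ 1.661e-2·ρ^j; need ρ^j ≤ 1e-11/1.661e-2 = 6.02047e-10.
j ≥ ln(6.02047e-10)/ln(0.6679) = -21.2307/-0.40362 = 52.601.
So 53 more iterations are needed.

53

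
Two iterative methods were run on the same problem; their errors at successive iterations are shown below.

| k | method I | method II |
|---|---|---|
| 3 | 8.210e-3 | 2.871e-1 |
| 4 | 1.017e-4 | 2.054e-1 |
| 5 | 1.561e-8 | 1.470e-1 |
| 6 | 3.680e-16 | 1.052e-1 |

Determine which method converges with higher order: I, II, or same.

Method I: p ≈ ln(3.680e-16/1.561e-8)/ln(1.561e-8/1.017e-4) ≈ 2.00.
Method II: p ≈ ln(1.052e-1/1.470e-1)/ln(1.470e-1/2.054e-1) ≈ 1.00.
Method I has the higher order (≈2.0 vs ≈1.0).

I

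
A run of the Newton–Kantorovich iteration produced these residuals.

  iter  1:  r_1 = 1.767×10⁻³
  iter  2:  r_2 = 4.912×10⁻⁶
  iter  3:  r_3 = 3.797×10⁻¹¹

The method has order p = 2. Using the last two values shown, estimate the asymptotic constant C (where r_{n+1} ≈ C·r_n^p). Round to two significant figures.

1.6

C ≈ r_3 / r_2^2
  = 3.797×10⁻¹¹ / (4.912×10⁻⁶)^2
  = 3.797×10⁻¹¹ / 2.41277e-11 ≈ 1.5737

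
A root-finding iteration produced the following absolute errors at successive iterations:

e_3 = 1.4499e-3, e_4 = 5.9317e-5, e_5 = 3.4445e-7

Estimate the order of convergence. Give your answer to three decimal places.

1.611

p ≈ ln(e_5/e_4) / ln(e_4/e_3)
  = ln(3.4445e-7/5.9317e-5) / ln(5.9317e-5/1.4499e-3)
  = ln(0.00580694) / ln(0.0409111)
  = -5.148702 / -3.196354 ≈ 1.610805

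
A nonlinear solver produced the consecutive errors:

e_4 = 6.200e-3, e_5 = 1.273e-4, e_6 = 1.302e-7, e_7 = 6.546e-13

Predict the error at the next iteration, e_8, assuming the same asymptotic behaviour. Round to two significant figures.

2.7e-22

First estimate the order: p ≈ ln(e_7/e_6) / ln(e_6/e_5) = ln(6.546e-13/1.302e-7)/ln(1.302e-7/1.273e-4) = ln(5.02765e-06)/ln(0.00102278) ≈ 1.7720.
Then e_8 ≈ e_7·(e_7/e_6)^p = 6.546e-13·(5.02765e-06)^1.7720 = 6.546e-13·4.08149e-10 ≈ 2.672e-22.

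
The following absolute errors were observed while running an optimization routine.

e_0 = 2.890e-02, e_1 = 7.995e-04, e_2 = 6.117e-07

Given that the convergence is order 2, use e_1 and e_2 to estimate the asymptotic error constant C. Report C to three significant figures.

0.957

C ≈ e_2 / e_1^2
  = 6.117e-07 / (7.995e-04)^2
  = 6.117e-07 / 6.392e-07 ≈ 0.95698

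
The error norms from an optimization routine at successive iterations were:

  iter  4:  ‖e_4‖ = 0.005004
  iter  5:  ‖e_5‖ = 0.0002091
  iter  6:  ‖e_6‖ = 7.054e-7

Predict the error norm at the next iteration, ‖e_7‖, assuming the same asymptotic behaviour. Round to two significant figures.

First estimate the order: p ≈ ln(‖e_6‖/‖e_5‖) / ln(‖e_5‖/‖e_4‖) = ln(7.054e-7/0.0002091)/ln(0.0002091/0.005004) = ln(0.00337351)/ln(0.0417866) ≈ 1.7926.
Then ‖e_7‖ ≈ ‖e_6‖·(‖e_6‖/‖e_5‖)^p = 7.054e-7·(0.00337351)^1.7926 = 7.054e-7·3.70544e-05 ≈ 2.614e-11.

2.6e-11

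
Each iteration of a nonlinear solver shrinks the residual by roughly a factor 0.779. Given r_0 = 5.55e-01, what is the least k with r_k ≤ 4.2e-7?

57

After k steps, r_k ≈ 5.55e-01·0.779^k.
Need 0.779^k ≤ 4.2e-7/5.55e-01 = 7.56757e-07.
k ≥ ln(7.56757e-07)/ln(0.779) = -14.0942/-0.24974 = 56.435.
Smallest integer k = 57.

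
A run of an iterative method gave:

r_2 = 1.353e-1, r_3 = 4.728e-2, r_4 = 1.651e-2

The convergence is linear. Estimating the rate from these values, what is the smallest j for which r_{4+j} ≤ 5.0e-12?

21

Rate ρ ≈ r_4/r_3 = 1.651e-2/4.728e-2 = 0.3492.
After j more steps, r_{4+j} ≈ 1.651e-2·ρ^j; need ρ^j ≤ 5.0e-12/1.651e-2 = 3.02847e-10.
j ≥ ln(3.02847e-10)/ln(0.3492) = -21.9178/-1.05211 = 20.832.
So 21 more iterations are needed.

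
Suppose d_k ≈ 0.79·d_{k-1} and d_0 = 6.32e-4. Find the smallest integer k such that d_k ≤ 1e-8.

47

After k steps, d_k ≈ 6.32e-4·0.79^k.
Need 0.79^k ≤ 1e-8/6.32e-4 = 1.58228e-05.
k ≥ ln(1.58228e-05)/ln(0.79) = -11.0541/-0.23572 = 46.895.
Smallest integer k = 47.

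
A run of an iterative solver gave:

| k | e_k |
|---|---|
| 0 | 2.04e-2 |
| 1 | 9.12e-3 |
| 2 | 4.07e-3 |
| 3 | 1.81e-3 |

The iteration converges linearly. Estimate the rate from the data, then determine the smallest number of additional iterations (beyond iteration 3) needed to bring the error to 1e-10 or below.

21

Rate ρ ≈ e_3/e_2 = 1.81e-3/4.07e-3 = 0.4447.
After j more steps, e_{3+j} ≈ 1.81e-3·ρ^j; need ρ^j ≤ 1e-10/1.81e-3 = 5.52486e-08.
j ≥ ln(5.52486e-08)/ln(0.4447) = -16.7114/-0.81036 = 20.622.
So 21 more iterations are needed.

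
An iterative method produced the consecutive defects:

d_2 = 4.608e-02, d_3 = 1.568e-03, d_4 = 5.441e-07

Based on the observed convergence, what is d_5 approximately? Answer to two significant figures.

First estimate the order: p ≈ ln(d_4/d_3) / ln(d_3/d_2) = ln(5.441e-07/1.568e-03)/ln(1.568e-03/4.608e-02) = ln(0.000347003)/ln(0.0340278) ≈ 2.3565.
Then d_5 ≈ d_4·(d_4/d_3)^p = 5.441e-07·(0.000347003)^2.3565 = 5.441e-07·7.0355e-09 ≈ 3.828e-15.

3.8e-15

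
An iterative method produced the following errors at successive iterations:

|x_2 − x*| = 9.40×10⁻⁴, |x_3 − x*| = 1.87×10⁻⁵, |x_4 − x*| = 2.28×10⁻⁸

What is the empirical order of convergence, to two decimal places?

1.71

p ≈ ln(|x_4 − x*|/|x_3 − x*|) / ln(|x_3 − x*|/|x_2 − x*|)
  = ln(2.28×10⁻⁸/1.87×10⁻⁵) / ln(1.87×10⁻⁵/9.40×10⁻⁴)
  = ln(0.00121925) / ln(0.0198936)
  = -6.70952 / -3.91736 ≈ 1.71277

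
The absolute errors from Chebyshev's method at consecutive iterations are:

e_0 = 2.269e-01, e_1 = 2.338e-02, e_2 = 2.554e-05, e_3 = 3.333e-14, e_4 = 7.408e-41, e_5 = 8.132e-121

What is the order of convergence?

Consecutive ratios: e_5/e_4 = 8.132e-121/7.408e-41 = 1.09773e-80, e_4/e_3 = 7.408e-41/3.333e-14 = 2.22262e-27.
p ≈ ln(1.09773e-80)/ln(2.22262e-27) = -184.1136/-61.3711 ≈ 3.00.
So the convergence is cubic (order 3).

3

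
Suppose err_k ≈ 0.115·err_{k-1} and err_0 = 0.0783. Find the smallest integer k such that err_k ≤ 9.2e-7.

After k steps, err_k ≈ 0.0783·0.115^k.
Need 0.115^k ≤ 9.2e-7/0.0783 = 1.17497e-05.
k ≥ ln(1.17497e-05)/ln(0.115) = -11.3517/-2.16282 = 5.249.
Smallest integer k = 6.

6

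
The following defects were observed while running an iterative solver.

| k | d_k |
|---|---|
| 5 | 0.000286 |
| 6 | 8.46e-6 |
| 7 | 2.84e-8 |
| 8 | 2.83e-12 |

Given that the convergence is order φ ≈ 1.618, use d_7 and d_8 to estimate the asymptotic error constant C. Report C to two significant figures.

4.6

C ≈ d_8 / d_7^1.618
  = 2.83e-12 / (2.84e-8)^1.618
  = 2.83e-12 / 6.15842e-13 ≈ 4.5953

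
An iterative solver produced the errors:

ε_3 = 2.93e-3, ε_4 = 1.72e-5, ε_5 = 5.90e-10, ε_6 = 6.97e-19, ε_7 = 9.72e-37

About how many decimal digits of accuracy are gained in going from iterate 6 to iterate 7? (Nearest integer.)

18

Digits gained ≈ log₁₀(ε_6/ε_7) = log₁₀(6.97e-19/9.72e-37) = log₁₀(7.17078e+17) ≈ 17.856.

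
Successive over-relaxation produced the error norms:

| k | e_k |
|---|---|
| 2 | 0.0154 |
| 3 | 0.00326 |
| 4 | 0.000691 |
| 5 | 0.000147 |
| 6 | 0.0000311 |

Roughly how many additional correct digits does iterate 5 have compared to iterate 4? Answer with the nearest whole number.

1

Digits gained ≈ log₁₀(e_4/e_5) = log₁₀(0.000691/0.000147) = log₁₀(4.70068) ≈ 0.672.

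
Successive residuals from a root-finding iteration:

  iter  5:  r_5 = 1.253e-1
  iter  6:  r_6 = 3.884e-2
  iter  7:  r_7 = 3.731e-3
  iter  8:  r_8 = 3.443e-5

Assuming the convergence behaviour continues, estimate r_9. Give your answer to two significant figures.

2.9e-9

First estimate the order: p ≈ ln(r_8/r_7) / ln(r_7/r_6) = ln(3.443e-5/3.731e-3)/ln(3.731e-3/3.884e-2) = ln(0.00922809)/ln(0.0960608) ≈ 2.0000.
Then r_9 ≈ r_8·(r_8/r_7)^p = 3.443e-5·(0.00922809)^2.0000 = 3.443e-5·8.51576e-05 ≈ 2.932e-09.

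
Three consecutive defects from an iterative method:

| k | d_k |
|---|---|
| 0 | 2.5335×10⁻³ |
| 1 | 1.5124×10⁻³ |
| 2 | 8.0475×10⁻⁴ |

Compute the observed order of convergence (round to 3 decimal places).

p ≈ ln(d_2/d_1) / ln(d_1/d_0)
  = ln(8.0475×10⁻⁴/1.5124×10⁻³) / ln(1.5124×10⁻³/2.5335×10⁻³)
  = ln(0.532101) / ln(0.596961)
  = -0.630922 / -0.515903 ≈ 1.222947

1.223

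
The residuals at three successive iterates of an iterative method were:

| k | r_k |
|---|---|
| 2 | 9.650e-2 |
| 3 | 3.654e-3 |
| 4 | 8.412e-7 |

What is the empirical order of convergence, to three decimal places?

p ≈ ln(r_4/r_3) / ln(r_3/r_2)
  = ln(8.412e-7/3.654e-3) / ln(3.654e-3/9.650e-2)
  = ln(0.000230213) / ln(0.0378653)
  = -8.376506 / -3.273720 ≈ 2.558712

2.559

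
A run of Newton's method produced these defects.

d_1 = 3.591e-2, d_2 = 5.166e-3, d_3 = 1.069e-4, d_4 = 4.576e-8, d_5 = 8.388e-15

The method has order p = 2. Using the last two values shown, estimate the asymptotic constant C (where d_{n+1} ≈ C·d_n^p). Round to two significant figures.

4.0

C ≈ d_5 / d_4^2
  = 8.388e-15 / (4.576e-8)^2
  = 8.388e-15 / 2.09398e-15 ≈ 4.0058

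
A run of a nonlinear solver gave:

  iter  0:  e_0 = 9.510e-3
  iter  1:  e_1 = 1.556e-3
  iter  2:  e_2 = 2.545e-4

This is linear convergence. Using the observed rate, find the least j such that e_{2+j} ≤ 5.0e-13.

12

Rate ρ ≈ e_2/e_1 = 2.545e-4/1.556e-3 = 0.1636.
After j more steps, e_{2+j} ≈ 2.545e-4·ρ^j; need ρ^j ≤ 5.0e-13/2.545e-4 = 1.96464e-09.
j ≥ ln(1.96464e-09)/ln(0.1636) = -20.0480/-1.81033 = 11.074.
So 12 more iterations are needed.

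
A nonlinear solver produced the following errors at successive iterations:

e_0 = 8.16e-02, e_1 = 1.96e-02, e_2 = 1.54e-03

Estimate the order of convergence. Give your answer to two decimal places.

p ≈ ln(e_2/e_1) / ln(e_1/e_0)
  = ln(1.54e-03/1.96e-02) / ln(1.96e-02/8.16e-02)
  = ln(0.0785714) / ln(0.240196)
  = -2.54375 / -1.42630 ≈ 1.78346

1.78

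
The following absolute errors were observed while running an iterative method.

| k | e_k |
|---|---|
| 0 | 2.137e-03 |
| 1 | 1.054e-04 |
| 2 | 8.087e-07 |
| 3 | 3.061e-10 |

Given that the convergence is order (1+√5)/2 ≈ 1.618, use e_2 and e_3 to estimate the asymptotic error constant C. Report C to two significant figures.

C ≈ e_3 / e_2^1.618
  = 3.061e-10 / (8.087e-07)^1.618
  = 3.061e-10 / 1.38931e-10 ≈ 2.2032

2.2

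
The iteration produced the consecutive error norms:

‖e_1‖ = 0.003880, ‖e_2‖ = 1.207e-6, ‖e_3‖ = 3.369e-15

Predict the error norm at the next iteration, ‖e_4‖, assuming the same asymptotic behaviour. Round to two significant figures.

4.6e-36

First estimate the order: p ≈ ln(‖e_3‖/‖e_2‖) / ln(‖e_2‖/‖e_1‖) = ln(3.369e-15/1.207e-6)/ln(1.207e-6/0.003880) = ln(2.79122e-09)/ln(0.000311082) ≈ 2.4391.
Then ‖e_4‖ ≈ ‖e_3‖·(‖e_3‖/‖e_2‖)^p = 3.369e-15·(2.79122e-09)^2.4391 = 3.369e-15·1.36595e-21 ≈ 4.602e-36.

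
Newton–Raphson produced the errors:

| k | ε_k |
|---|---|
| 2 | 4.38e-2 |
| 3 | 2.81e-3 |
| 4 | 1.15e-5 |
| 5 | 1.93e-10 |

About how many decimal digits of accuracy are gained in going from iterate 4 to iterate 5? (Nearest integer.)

5

Digits gained ≈ log₁₀(ε_4/ε_5) = log₁₀(1.15e-5/1.93e-10) = log₁₀(59585.5) ≈ 4.775.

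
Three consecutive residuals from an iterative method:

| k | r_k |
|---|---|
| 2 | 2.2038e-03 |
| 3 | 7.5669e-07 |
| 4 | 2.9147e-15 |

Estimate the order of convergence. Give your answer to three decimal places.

p ≈ ln(r_4/r_3) / ln(r_3/r_2)
  = ln(2.9147e-15/7.5669e-07) / ln(7.5669e-07/2.2038e-03)
  = ln(3.85191e-09) / ln(0.000343357)
  = -19.374697 / -7.976740 ≈ 2.428899

2.429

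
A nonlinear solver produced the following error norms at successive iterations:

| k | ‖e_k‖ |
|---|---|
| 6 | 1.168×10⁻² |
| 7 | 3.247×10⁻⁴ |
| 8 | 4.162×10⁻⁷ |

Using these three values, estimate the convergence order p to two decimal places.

1.86

p ≈ ln(‖e_8‖/‖e_7‖) / ln(‖e_7‖/‖e_6‖)
  = ln(4.162×10⁻⁷/3.247×10⁻⁴) / ln(3.247×10⁻⁴/1.168×10⁻²)
  = ln(0.0012818) / ln(0.0277997)
  = -6.65949 / -3.58273 ≈ 1.85878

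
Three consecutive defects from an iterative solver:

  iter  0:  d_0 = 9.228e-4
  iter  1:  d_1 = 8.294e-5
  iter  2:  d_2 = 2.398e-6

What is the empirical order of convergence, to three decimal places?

p ≈ ln(d_2/d_1) / ln(d_1/d_0)
  = ln(2.398e-6/8.294e-5) / ln(8.294e-5/9.228e-4)
  = ln(0.0289125) / ln(0.0898786)
  = -3.543481 / -2.409295 ≈ 1.470754

1.471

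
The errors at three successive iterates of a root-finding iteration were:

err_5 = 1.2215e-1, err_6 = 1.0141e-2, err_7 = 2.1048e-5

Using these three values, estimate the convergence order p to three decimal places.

p ≈ ln(err_7/err_6) / ln(err_6/err_5)
  = ln(2.1048e-5/1.0141e-2) / ln(1.0141e-2/1.2215e-1)
  = ln(0.00207553) / ln(0.0830209)
  = -6.177539 / -2.488663 ≈ 2.482272

2.482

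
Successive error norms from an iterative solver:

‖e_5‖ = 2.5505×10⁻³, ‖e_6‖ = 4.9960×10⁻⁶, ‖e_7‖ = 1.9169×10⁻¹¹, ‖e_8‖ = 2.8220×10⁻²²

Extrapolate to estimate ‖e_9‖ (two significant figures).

6.1e-44

First estimate the order: p ≈ ln(‖e_8‖/‖e_7‖) / ln(‖e_7‖/‖e_6‖) = ln(2.8220×10⁻²²/1.9169×10⁻¹¹)/ln(1.9169×10⁻¹¹/4.9960×10⁻⁶) = ln(1.47217e-11)/ln(3.83687e-06) ≈ 2.0000.
Then ‖e_9‖ ≈ ‖e_8‖·(‖e_8‖/‖e_7‖)^p = 2.8220×10⁻²²·(1.47217e-11)^2.0000 = 2.8220×10⁻²²·2.16728e-22 ≈ 6.116e-44.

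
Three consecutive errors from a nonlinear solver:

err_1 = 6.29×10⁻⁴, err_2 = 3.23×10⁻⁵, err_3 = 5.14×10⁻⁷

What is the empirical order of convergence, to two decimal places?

p ≈ ln(err_3/err_2) / ln(err_2/err_1)
  = ln(5.14×10⁻⁷/3.23×10⁻⁵) / ln(3.23×10⁻⁵/6.29×10⁻⁴)
  = ln(0.0159133) / ln(0.0513514)
  = -4.14060 / -2.96906 ≈ 1.39458

1.39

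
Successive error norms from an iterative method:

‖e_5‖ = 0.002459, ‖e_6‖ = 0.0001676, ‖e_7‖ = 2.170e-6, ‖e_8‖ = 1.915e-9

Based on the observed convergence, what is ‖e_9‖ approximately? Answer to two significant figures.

First estimate the order: p ≈ ln(‖e_8‖/‖e_7‖) / ln(‖e_7‖/‖e_6‖) = ln(1.915e-9/2.170e-6)/ln(2.170e-6/0.0001676) = ln(0.000882488)/ln(0.0129475) ≈ 1.6179.
Then ‖e_9‖ ≈ ‖e_8‖·(‖e_8‖/‖e_7‖)^p = 1.915e-9·(0.000882488)^1.6179 = 1.915e-9·1.1441e-05 ≈ 2.191e-14.

2.2e-14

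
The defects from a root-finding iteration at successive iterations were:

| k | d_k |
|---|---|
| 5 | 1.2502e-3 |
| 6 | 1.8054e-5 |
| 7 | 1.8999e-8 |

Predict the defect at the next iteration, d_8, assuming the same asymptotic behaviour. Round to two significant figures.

2.9e-13

First estimate the order: p ≈ ln(d_7/d_6) / ln(d_6/d_5) = ln(1.8999e-8/1.8054e-5)/ln(1.8054e-5/1.2502e-3) = ln(0.00105234)/ln(0.0144409) ≈ 1.6180.
Then d_8 ≈ d_7·(d_7/d_6)^p = 1.8999e-8·(0.00105234)^1.6180 = 1.8999e-8·1.52002e-05 ≈ 2.888e-13.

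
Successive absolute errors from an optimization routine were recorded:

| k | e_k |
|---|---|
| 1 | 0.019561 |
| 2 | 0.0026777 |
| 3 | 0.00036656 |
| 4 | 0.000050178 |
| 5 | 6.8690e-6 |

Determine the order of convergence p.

Consecutive ratios: e_5/e_4 = 6.8690e-6/0.000050178 = 0.136893, e_4/e_3 = 0.000050178/0.00036656 = 0.136889.
p ≈ ln(0.136893)/ln(0.136889) = -1.9886/-1.9886 ≈ 1.00.
So the convergence is linear (order 1).

1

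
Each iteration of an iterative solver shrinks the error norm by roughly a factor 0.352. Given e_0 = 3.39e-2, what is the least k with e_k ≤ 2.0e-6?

After k steps, e_k ≈ 3.39e-2·0.352^k.
Need 0.352^k ≤ 2.0e-6/3.39e-2 = 5.89971e-05.
k ≥ ln(5.89971e-05)/ln(0.352) = -9.7380/-1.04412 = 9.327.
Smallest integer k = 10.

10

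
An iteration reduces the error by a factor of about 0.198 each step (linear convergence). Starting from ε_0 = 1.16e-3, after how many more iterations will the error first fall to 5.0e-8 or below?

After k steps, ε_k ≈ 1.16e-3·0.198^k.
Need 0.198^k ≤ 5.0e-8/1.16e-3 = 4.31034e-05.
k ≥ ln(4.31034e-05)/ln(0.198) = -10.0519/-1.61949 = 6.207.
Smallest integer k = 7.

7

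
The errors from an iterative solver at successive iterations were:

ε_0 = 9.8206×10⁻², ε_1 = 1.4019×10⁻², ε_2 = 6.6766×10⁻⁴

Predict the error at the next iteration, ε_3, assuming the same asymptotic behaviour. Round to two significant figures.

5.7e-6

First estimate the order: p ≈ ln(ε_2/ε_1) / ln(ε_1/ε_0) = ln(6.6766×10⁻⁴/1.4019×10⁻²)/ln(1.4019×10⁻²/9.8206×10⁻²) = ln(0.0476254)/ln(0.142751) ≈ 1.5639.
Then ε_3 ≈ ε_2·(ε_2/ε_1)^p = 6.6766×10⁻⁴·(0.0476254)^1.5639 = 6.6766×10⁻⁴·0.00855602 ≈ 5.713e-06.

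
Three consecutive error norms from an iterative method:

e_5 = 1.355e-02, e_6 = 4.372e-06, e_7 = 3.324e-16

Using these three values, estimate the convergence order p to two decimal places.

p ≈ ln(e_7/e_6) / ln(e_6/e_5)
  = ln(3.324e-16/4.372e-06) / ln(4.372e-06/1.355e-02)
  = ln(7.60293e-11) / ln(0.000322657)
  = -23.29990 / -8.03892 ≈ 2.89839

2.90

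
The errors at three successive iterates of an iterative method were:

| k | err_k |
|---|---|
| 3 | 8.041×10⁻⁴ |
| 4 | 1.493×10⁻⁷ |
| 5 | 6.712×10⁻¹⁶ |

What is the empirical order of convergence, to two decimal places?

p ≈ ln(err_5/err_4) / ln(err_4/err_3)
  = ln(6.712×10⁻¹⁶/1.493×10⁻⁷) / ln(1.493×10⁻⁷/8.041×10⁻⁴)
  = ln(4.49565e-09) / ln(0.000185673)
  = -19.22016 / -8.59152 ≈ 2.23711

2.24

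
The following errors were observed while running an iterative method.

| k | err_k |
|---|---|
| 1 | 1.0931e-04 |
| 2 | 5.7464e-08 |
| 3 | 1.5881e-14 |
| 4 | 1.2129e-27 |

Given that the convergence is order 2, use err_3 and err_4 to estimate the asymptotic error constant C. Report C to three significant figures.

C ≈ err_4 / err_3^2
  = 1.2129e-27 / (1.5881e-14)^2
  = 1.2129e-27 / 2.52206e-28 ≈ 4.8092

4.81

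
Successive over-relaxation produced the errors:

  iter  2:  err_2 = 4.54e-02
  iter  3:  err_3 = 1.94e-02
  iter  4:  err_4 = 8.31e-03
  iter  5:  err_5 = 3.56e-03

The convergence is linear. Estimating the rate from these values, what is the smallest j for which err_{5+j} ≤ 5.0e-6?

8

Rate ρ ≈ err_5/err_4 = 3.56e-03/8.31e-03 = 0.4284.
After j more steps, err_{5+j} ≈ 3.56e-03·ρ^j; need ρ^j ≤ 5.0e-6/3.56e-03 = 0.00140449.
j ≥ ln(0.00140449)/ln(0.4284) = -6.5681/-0.84770 = 7.748.
So 8 more iterations are needed.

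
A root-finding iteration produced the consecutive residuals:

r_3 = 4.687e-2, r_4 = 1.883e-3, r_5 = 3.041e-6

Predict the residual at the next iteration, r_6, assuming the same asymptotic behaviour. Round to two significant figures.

7.9e-12

First estimate the order: p ≈ ln(r_5/r_4) / ln(r_4/r_3) = ln(3.041e-6/1.883e-3)/ln(1.883e-3/4.687e-2) = ln(0.00161498)/ln(0.040175) ≈ 1.9998.
Then r_6 ≈ r_5·(r_5/r_4)^p = 3.041e-6·(0.00161498)^1.9998 = 3.041e-6·2.61152e-06 ≈ 7.942e-12.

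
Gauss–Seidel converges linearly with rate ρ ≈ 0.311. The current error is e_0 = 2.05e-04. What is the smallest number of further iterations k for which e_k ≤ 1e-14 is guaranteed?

After k steps, e_k ≈ 2.05e-04·0.311^k.
Need 0.311^k ≤ 1e-14/2.05e-04 = 4.87805e-11.
k ≥ ln(4.87805e-11)/ln(0.311) = -23.7437/-1.16796 = 20.329.
Smallest integer k = 21.

21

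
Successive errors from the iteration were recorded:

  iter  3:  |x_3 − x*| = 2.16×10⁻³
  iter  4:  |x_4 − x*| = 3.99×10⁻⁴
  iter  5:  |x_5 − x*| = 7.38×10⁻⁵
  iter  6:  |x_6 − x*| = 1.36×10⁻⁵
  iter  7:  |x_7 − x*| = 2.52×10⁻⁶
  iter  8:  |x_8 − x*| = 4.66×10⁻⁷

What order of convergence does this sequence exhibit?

1

Consecutive ratios: |x_8 − x*|/|x_7 − x*| = 4.66×10⁻⁷/2.52×10⁻⁶ = 0.184921, |x_7 − x*|/|x_6 − x*| = 2.52×10⁻⁶/1.36×10⁻⁵ = 0.185294.
p ≈ ln(0.184921)/ln(0.185294) = -1.6878/-1.6858 ≈ 1.00.
So the convergence is linear (order 1).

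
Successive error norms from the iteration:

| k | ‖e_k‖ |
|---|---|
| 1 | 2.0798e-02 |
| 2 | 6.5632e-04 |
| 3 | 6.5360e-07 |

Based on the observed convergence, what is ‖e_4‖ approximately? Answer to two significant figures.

6.5e-13

First estimate the order: p ≈ ln(‖e_3‖/‖e_2‖) / ln(‖e_2‖/‖e_1‖) = ln(6.5360e-07/6.5632e-04)/ln(6.5632e-04/2.0798e-02) = ln(0.000995856)/ln(0.0315569) ≈ 2.0000.
Then ‖e_4‖ ≈ ‖e_3‖·(‖e_3‖/‖e_2‖)^p = 6.5360e-07·(0.000995856)^2.0000 = 6.5360e-07·9.91729e-07 ≈ 6.482e-13.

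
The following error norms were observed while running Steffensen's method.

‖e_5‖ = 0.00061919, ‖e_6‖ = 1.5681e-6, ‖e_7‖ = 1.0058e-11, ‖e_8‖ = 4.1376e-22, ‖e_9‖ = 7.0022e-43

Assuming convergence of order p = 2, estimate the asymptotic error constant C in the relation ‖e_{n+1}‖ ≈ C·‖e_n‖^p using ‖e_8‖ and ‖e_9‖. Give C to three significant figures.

C ≈ ‖e_9‖ / ‖e_8‖^2
  = 7.0022e-43 / (4.1376e-22)^2
  = 7.0022e-43 / 1.71197e-43 ≈ 4.0901

4.09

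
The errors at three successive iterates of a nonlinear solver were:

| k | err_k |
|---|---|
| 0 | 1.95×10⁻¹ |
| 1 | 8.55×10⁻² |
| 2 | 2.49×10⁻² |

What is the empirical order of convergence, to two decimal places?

1.50

p ≈ ln(err_2/err_1) / ln(err_1/err_0)
  = ln(2.49×10⁻²/8.55×10⁻²) / ln(8.55×10⁻²/1.95×10⁻¹)
  = ln(0.291228) / ln(0.438462)
  = -1.23365 / -0.82448 ≈ 1.49628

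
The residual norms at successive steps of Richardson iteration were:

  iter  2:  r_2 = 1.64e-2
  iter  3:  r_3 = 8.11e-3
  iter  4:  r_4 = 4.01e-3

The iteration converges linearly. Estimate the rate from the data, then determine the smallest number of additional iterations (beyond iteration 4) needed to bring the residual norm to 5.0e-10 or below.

23

Rate ρ ≈ r_4/r_3 = 4.01e-3/8.11e-3 = 0.4945.
After j more steps, r_{4+j} ≈ 4.01e-3·ρ^j; need ρ^j ≤ 5.0e-10/4.01e-3 = 1.24688e-07.
j ≥ ln(1.24688e-07)/ln(0.4945) = -15.8975/-0.70421 = 22.575.
So 23 more iterations are needed.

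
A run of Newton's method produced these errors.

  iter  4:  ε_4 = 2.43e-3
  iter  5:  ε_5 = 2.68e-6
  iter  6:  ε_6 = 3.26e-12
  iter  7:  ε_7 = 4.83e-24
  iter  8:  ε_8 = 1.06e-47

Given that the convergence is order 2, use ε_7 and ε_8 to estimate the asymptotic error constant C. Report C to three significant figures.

C ≈ ε_8 / ε_7^2
  = 1.06e-47 / (4.83e-24)^2
  = 1.06e-47 / 2.33289e-47 ≈ 0.45437

0.454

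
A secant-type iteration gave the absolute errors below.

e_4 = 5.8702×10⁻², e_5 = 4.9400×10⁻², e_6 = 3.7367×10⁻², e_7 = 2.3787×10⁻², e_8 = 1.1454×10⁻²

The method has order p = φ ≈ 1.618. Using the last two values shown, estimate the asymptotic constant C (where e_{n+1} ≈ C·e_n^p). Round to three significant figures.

4.85

C ≈ e_8 / e_7^1.618
  = 1.1454×10⁻² / (2.3787×10⁻²)^1.618
  = 1.1454×10⁻² / 0.00236003 ≈ 4.8533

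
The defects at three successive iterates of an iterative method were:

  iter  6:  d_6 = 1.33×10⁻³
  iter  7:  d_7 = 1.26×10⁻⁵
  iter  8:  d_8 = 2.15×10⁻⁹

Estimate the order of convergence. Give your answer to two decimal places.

p ≈ ln(d_8/d_7) / ln(d_7/d_6)
  = ln(2.15×10⁻⁹/1.26×10⁻⁵) / ln(1.26×10⁻⁵/1.33×10⁻³)
  = ln(0.000170635) / ln(0.00947368)
  = -8.67598 / -4.65924 ≈ 1.86210

1.86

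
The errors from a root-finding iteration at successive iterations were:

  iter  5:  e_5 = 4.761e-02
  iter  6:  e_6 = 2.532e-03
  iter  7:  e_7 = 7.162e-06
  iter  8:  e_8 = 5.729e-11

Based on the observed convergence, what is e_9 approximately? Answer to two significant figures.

First estimate the order: p ≈ ln(e_8/e_7) / ln(e_7/e_6) = ln(5.729e-11/7.162e-06)/ln(7.162e-06/2.532e-03) = ln(7.99916e-06)/ln(0.00282859) ≈ 2.0000.
Then e_9 ≈ e_8·(e_8/e_7)^p = 5.729e-11·(7.99916e-06)^2.0000 = 5.729e-11·6.39866e-11 ≈ 3.666e-21.

3.7e-21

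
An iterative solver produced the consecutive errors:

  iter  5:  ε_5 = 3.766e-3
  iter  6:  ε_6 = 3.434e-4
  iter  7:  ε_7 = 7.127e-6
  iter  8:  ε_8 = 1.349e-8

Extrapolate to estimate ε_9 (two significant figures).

5.3e-13

First estimate the order: p ≈ ln(ε_8/ε_7) / ln(ε_7/ε_6) = ln(1.349e-8/7.127e-6)/ln(7.127e-6/3.434e-4) = ln(0.0018928)/ln(0.0207542) ≈ 1.6180.
Then ε_9 ≈ ε_8·(ε_8/ε_7)^p = 1.349e-8·(0.0018928)^1.6180 = 1.349e-8·3.92966e-05 ≈ 5.301e-13.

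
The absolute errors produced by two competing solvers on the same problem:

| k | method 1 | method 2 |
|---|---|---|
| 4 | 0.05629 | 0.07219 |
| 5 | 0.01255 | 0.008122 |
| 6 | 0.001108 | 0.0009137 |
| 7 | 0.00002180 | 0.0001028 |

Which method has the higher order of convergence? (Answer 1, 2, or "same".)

Method 1: p ≈ ln(0.00002180/0.001108)/ln(0.001108/0.01255) ≈ 1.62.
Method 2: p ≈ ln(0.0001028/0.0009137)/ln(0.0009137/0.008122) ≈ 1.00.
Method 1 has the higher order (≈1.6 vs ≈1.0).

1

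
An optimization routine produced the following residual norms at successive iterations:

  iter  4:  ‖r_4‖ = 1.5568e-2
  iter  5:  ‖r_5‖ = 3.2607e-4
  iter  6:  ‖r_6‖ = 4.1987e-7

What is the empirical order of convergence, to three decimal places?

p ≈ ln(‖r_6‖/‖r_5‖) / ln(‖r_5‖/‖r_4‖)
  = ln(4.1987e-7/3.2607e-4) / ln(3.2607e-4/1.5568e-2)
  = ln(0.00128767) / ln(0.0209449)
  = -6.654921 / -3.865860 ≈ 1.721459

1.721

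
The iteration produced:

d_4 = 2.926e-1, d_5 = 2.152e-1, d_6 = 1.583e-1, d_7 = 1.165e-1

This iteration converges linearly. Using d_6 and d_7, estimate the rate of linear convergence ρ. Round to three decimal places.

ρ ≈ d_7/d_6 = 1.165e-1/1.583e-1 = 0.73594

0.736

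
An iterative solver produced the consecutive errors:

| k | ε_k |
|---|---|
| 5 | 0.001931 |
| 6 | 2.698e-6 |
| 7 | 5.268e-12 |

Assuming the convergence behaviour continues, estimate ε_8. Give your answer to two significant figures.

First estimate the order: p ≈ ln(ε_7/ε_6) / ln(ε_6/ε_5) = ln(5.268e-12/2.698e-6)/ln(2.698e-6/0.001931) = ln(1.95256e-06)/ln(0.0013972) ≈ 2.0000.
Then ε_8 ≈ ε_7·(ε_7/ε_6)^p = 5.268e-12·(1.95256e-06)^2.0000 = 5.268e-12·3.81249e-12 ≈ 2.008e-23.

2.0e-23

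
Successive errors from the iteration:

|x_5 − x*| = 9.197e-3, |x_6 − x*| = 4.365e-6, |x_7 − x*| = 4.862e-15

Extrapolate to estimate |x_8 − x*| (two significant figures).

3.7e-39

First estimate the order: p ≈ ln(|x_7 − x*|/|x_6 − x*|) / ln(|x_6 − x*|/|x_5 − x*|) = ln(4.862e-15/4.365e-6)/ln(4.365e-6/9.197e-3) = ln(1.11386e-09)/ln(0.000474611) ≈ 2.6938.
Then |x_8 − x*| ≈ |x_7 − x*|·(|x_7 − x*|/|x_6 − x*|)^p = 4.862e-15·(1.11386e-09)^2.6938 = 4.862e-15·7.61995e-25 ≈ 3.705e-39.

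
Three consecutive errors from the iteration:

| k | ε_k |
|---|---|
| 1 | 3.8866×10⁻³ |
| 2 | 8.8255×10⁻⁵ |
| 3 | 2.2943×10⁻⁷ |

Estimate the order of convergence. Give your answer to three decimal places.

1.573

p ≈ ln(ε_3/ε_2) / ln(ε_2/ε_1)
  = ln(2.2943×10⁻⁷/8.8255×10⁻⁵) / ln(8.8255×10⁻⁵/3.8866×10⁻³)
  = ln(0.00259963) / ln(0.0227075)
  = -5.952386 / -3.785060 ≈ 1.572600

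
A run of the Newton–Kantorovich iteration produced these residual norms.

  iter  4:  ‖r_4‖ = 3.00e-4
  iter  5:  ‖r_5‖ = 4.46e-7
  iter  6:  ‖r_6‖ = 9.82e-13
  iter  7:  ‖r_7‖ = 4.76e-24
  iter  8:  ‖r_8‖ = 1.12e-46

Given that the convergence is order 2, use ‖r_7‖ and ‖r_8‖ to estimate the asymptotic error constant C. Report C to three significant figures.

C ≈ ‖r_8‖ / ‖r_7‖^2
  = 1.12e-46 / (4.76e-24)^2
  = 1.12e-46 / 2.26576e-47 ≈ 4.9432

4.94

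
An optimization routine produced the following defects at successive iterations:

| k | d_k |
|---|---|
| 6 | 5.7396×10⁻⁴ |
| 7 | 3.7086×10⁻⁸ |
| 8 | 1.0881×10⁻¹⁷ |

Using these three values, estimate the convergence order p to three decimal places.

p ≈ ln(d_8/d_7) / ln(d_7/d_6)
  = ln(1.0881×10⁻¹⁷/3.7086×10⁻⁸) / ln(3.7086×10⁻⁸/5.7396×10⁻⁴)
  = ln(2.93399e-10) / ln(6.46143e-05)
  = -21.949488 / -9.647075 ≈ 2.275248

2.275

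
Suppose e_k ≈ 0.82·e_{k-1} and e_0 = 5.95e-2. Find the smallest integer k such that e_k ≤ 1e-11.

After k steps, e_k ≈ 5.95e-2·0.82^k.
Need 0.82^k ≤ 1e-11/5.95e-2 = 1.68067e-10.
k ≥ ln(1.68067e-10)/ln(0.82) = -22.5067/-0.19845 = 113.412.
Smallest integer k = 114.

114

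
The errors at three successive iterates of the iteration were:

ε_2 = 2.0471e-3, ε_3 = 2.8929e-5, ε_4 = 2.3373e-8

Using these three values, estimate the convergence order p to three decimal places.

1.672

p ≈ ln(ε_4/ε_3) / ln(ε_3/ε_2)
  = ln(2.3373e-8/2.8929e-5) / ln(2.8929e-5/2.0471e-3)
  = ln(0.000807944) / ln(0.0141317)
  = -7.121018 / -4.259335 ≈ 1.671861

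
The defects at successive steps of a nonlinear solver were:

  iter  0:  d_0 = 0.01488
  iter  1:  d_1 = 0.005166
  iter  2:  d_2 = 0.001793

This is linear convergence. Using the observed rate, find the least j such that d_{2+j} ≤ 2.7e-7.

Rate ρ ≈ d_2/d_1 = 0.001793/0.005166 = 0.3471.
After j more steps, d_{2+j} ≈ 0.001793·ρ^j; need ρ^j ≤ 2.7e-7/0.001793 = 0.000150586.
j ≥ ln(0.000150586)/ln(0.3471) = -8.8010/-1.05814 = 8.317.
So 9 more iterations are needed.

9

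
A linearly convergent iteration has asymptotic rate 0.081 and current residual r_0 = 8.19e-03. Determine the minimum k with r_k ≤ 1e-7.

5

After k steps, r_k ≈ 8.19e-03·0.081^k.
Need 0.081^k ≤ 1e-7/8.19e-03 = 1.221e-05.
k ≥ ln(1.221e-05)/ln(0.081) = -11.3133/-2.51331 = 4.501.
Smallest integer k = 5.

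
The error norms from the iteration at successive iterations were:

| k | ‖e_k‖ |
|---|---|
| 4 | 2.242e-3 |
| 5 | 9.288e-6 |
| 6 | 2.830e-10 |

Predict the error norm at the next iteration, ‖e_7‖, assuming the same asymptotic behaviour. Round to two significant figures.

First estimate the order: p ≈ ln(‖e_6‖/‖e_5‖) / ln(‖e_5‖/‖e_4‖) = ln(2.830e-10/9.288e-6)/ln(9.288e-6/2.242e-3) = ln(3.04694e-05)/ln(0.00414273) ≈ 1.8954.
Then ‖e_7‖ ≈ ‖e_6‖·(‖e_6‖/‖e_5‖)^p = 2.830e-10·(3.04694e-05)^1.8954 = 2.830e-10·2.75496e-09 ≈ 7.797e-19.

7.8e-19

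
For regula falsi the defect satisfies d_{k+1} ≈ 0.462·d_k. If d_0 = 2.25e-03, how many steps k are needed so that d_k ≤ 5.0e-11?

23

After k steps, d_k ≈ 2.25e-03·0.462^k.
Need 0.462^k ≤ 5.0e-11/2.25e-03 = 2.22222e-08.
k ≥ ln(2.22222e-08)/ln(0.462) = -17.6222/-0.77219 = 22.821.
Smallest integer k = 23.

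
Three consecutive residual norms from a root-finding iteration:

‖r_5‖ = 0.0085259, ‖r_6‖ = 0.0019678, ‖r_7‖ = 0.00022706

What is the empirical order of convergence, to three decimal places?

p ≈ ln(‖r_7‖/‖r_6‖) / ln(‖r_6‖/‖r_5‖)
  = ln(0.00022706/0.0019678) / ln(0.0019678/0.0085259)
  = ln(0.115388) / ln(0.230803)
  = -2.159455 / -1.466191 ≈ 1.472833

1.473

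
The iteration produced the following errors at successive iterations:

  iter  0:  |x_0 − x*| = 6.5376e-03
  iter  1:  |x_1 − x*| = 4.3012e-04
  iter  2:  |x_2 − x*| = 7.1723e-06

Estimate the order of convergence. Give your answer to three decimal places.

1.504

p ≈ ln(|x_2 − x*|/|x_1 − x*|) / ln(|x_1 − x*|/|x_0 − x*|)
  = ln(7.1723e-06/4.3012e-04) / ln(4.3012e-04/6.5376e-03)
  = ln(0.0166751) / ln(0.0657917)
  = -4.093839 / -2.721262 ≈ 1.504390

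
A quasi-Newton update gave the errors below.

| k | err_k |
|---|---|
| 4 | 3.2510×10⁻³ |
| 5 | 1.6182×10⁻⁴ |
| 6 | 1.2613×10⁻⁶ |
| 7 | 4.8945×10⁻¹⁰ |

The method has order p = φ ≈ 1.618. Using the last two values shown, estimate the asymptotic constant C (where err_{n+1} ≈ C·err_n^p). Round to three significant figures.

1.72

C ≈ err_7 / err_6^1.618
  = 4.8945×10⁻¹⁰ / (1.2613×10⁻⁶)^1.618
  = 4.8945×10⁻¹⁰ / 2.85183e-10 ≈ 1.7163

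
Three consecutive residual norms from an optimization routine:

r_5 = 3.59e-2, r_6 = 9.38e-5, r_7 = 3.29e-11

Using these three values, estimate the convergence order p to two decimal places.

2.50

p ≈ ln(r_7/r_6) / ln(r_6/r_5)
  = ln(3.29e-11/9.38e-5) / ln(9.38e-5/3.59e-2)
  = ln(3.50746e-07) / ln(0.00261281)
  = -14.86320 / -5.94733 ≈ 2.49914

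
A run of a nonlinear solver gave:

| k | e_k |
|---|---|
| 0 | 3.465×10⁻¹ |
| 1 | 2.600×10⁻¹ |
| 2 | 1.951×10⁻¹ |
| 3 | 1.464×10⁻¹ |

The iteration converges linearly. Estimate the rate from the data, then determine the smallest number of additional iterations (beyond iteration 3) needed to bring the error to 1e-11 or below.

Rate ρ ≈ e_3/e_2 = 1.464×10⁻¹/1.951×10⁻¹ = 0.7504.
After j more steps, e_{3+j} ≈ 1.464×10⁻¹·ρ^j; need ρ^j ≤ 1e-11/1.464×10⁻¹ = 6.8306e-11.
j ≥ ln(6.8306e-11)/ln(0.7504) = -23.4070/-0.28715 = 81.515.
So 82 more iterations are needed.

82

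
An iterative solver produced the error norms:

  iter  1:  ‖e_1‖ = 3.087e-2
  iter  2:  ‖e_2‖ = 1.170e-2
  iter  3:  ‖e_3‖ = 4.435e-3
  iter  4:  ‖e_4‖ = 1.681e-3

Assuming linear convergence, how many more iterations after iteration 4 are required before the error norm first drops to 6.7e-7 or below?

Rate ρ ≈ ‖e_4‖/‖e_3‖ = 1.681e-3/4.435e-3 = 0.3790.
After j more steps, ‖e_{4+j}‖ ≈ 1.681e-3·ρ^j; need ρ^j ≤ 6.7e-7/1.681e-3 = 0.000398572.
j ≥ ln(0.000398572)/ln(0.3790) = -7.8276/-0.97022 = 8.068.
So 9 more iterations are needed.

9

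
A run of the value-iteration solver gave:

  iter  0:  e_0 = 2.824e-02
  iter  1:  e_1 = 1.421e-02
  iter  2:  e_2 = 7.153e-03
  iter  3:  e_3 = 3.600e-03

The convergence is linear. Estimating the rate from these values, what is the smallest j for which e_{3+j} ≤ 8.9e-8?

16

Rate ρ ≈ e_3/e_2 = 3.600e-03/7.153e-03 = 0.5033.
After j more steps, e_{3+j} ≈ 3.600e-03·ρ^j; need ρ^j ≤ 8.9e-8/3.600e-03 = 2.47222e-05.
j ≥ ln(2.47222e-05)/ln(0.5033) = -10.6078/-0.68657 = 15.450.
So 16 more iterations are needed.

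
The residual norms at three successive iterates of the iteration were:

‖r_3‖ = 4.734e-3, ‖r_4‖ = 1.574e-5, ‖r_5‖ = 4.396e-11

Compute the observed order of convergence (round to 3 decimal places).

2.241

p ≈ ln(‖r_5‖/‖r_4‖) / ln(‖r_4‖/‖r_3‖)
  = ln(4.396e-11/1.574e-5) / ln(1.574e-5/4.734e-3)
  = ln(2.79288e-06) / ln(0.00332488)
  = -12.788437 / -5.706322 ≈ 2.241100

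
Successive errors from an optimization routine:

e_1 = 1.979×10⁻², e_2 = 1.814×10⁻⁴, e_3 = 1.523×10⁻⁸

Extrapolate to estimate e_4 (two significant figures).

First estimate the order: p ≈ ln(e_3/e_2) / ln(e_2/e_1) = ln(1.523×10⁻⁸/1.814×10⁻⁴)/ln(1.814×10⁻⁴/1.979×10⁻²) = ln(8.39581e-05)/ln(0.00916625) ≈ 2.0002.
Then e_4 ≈ e_3·(e_3/e_2)^p = 1.523×10⁻⁸·(8.39581e-05)^2.0002 = 1.523×10⁻⁸·7.03574e-09 ≈ 1.072e-16.

1.1e-16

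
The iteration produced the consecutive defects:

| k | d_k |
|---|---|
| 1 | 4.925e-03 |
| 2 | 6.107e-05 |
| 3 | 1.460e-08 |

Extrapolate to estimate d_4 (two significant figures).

First estimate the order: p ≈ ln(d_3/d_2) / ln(d_2/d_1) = ln(1.460e-08/6.107e-05)/ln(6.107e-05/4.925e-03) = ln(0.00023907)/ln(0.0124) ≈ 1.8995.
Then d_4 ≈ d_3·(d_3/d_2)^p = 1.460e-08·(0.00023907)^1.8995 = 1.460e-08·1.32132e-07 ≈ 1.929e-15.

1.9e-15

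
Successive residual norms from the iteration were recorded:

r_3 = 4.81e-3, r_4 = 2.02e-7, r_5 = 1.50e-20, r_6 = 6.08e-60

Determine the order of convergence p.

3

Consecutive ratios: r_6/r_5 = 6.08e-60/1.50e-20 = 4.05333e-40, r_5/r_4 = 1.50e-20/2.02e-7 = 7.42574e-14.
p ≈ ln(4.05333e-40)/ln(7.42574e-14) = -90.7039/-30.2312 ≈ 3.00.
So the convergence is cubic (order 3).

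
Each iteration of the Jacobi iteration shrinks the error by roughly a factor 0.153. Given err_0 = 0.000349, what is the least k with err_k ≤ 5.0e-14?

After k steps, err_k ≈ 0.000349·0.153^k.
Need 0.153^k ≤ 5.0e-14/0.000349 = 1.43266e-10.
k ≥ ln(1.43266e-10)/ln(0.153) = -22.6663/-1.87732 = 12.074.
Smallest integer k = 13.

13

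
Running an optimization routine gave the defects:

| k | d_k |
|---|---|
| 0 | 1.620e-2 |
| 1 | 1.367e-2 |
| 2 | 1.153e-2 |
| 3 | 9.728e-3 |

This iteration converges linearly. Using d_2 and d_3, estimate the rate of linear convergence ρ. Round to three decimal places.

ρ ≈ d_3/d_2 = 9.728e-3/1.153e-2 = 0.84371

0.844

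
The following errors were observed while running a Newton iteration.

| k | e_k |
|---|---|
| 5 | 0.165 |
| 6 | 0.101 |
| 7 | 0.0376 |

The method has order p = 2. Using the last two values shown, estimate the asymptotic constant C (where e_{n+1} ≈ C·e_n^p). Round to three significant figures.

3.69

C ≈ e_7 / e_6^2
  = 0.0376 / (0.101)^2
  = 0.0376 / 0.010201 ≈ 3.6859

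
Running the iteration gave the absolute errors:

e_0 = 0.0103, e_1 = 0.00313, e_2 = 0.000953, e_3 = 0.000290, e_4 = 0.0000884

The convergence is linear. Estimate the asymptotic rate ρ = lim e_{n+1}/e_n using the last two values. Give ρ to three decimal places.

ρ ≈ e_4/e_3 = 0.0000884/0.000290 = 0.30483

0.305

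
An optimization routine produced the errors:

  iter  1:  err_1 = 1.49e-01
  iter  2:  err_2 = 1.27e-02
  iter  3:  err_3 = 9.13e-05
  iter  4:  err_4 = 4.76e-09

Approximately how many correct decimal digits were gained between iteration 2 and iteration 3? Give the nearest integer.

Digits gained ≈ log₁₀(err_2/err_3) = log₁₀(1.27e-02/9.13e-05) = log₁₀(139.102) ≈ 2.143.

2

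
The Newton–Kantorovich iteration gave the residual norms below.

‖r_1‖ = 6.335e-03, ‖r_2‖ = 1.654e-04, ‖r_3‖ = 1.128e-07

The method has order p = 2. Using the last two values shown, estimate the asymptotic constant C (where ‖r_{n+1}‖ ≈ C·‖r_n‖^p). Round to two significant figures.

C ≈ ‖r_3‖ / ‖r_2‖^2
  = 1.128e-07 / (1.654e-04)^2
  = 1.128e-07 / 2.73572e-08 ≈ 4.1232

4.1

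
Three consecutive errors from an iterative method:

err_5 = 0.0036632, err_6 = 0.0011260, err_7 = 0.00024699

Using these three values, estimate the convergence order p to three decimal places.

p ≈ ln(err_7/err_6) / ln(err_6/err_5)
  = ln(0.00024699/0.0011260) / ln(0.0011260/0.0036632)
  = ln(0.219352) / ln(0.307382)
  = -1.517078 / -1.179664 ≈ 1.286026

1.286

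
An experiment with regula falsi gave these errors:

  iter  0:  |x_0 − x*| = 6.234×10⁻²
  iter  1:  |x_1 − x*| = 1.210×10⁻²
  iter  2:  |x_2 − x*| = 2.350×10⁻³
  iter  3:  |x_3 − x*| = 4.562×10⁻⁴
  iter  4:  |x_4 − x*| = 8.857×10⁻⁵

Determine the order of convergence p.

1

Consecutive ratios: |x_4 − x*|/|x_3 − x*| = 8.857×10⁻⁵/4.562×10⁻⁴ = 0.194147, |x_3 − x*|/|x_2 − x*| = 4.562×10⁻⁴/2.350×10⁻³ = 0.194128.
p ≈ ln(0.194147)/ln(0.194128) = -1.6391/-1.6392 ≈ 1.00.
So the convergence is linear (order 1).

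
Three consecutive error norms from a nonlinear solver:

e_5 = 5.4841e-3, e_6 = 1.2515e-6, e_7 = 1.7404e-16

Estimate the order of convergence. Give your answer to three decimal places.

2.707

p ≈ ln(e_7/e_6) / ln(e_6/e_5)
  = ln(1.7404e-16/1.2515e-6) / ln(1.2515e-6/5.4841e-3)
  = ln(1.39065e-10) / ln(0.000228205)
  = -22.696080 / -8.385266 ≈ 2.706662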